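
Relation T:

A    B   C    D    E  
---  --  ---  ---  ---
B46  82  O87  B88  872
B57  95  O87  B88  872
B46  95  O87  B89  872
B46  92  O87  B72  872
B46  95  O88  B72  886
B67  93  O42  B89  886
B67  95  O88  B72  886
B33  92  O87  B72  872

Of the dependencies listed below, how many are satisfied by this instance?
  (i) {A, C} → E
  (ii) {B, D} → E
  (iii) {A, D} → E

2

(i) {A, C} → E: every LHS value maps to a single RHS value — holds.
(ii) {B, D} → E: every LHS value maps to a single RHS value — holds.
(iii) {A, D} → E: (A=B46, D=B72): 2 rows → E takes values {872, 886} — violation — fails.
2 of the 3 dependencies hold.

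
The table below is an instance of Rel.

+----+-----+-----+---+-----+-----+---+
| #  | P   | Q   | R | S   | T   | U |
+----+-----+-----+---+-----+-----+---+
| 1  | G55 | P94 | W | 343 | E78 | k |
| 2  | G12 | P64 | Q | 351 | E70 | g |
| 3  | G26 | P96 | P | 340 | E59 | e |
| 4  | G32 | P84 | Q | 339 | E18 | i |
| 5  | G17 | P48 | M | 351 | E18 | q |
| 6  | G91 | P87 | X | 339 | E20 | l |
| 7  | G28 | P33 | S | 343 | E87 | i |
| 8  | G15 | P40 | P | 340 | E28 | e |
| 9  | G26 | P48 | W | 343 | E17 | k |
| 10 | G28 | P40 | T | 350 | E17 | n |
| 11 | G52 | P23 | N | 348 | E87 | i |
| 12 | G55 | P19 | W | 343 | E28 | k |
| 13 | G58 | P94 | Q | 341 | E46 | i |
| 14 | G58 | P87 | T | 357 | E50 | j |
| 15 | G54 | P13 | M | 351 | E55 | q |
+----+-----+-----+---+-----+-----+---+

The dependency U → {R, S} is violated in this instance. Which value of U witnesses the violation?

i

U=k: rows 1, 9, 12 → {R,S} = (W, 343), (W, 343), (W, 343) ✓
U=g: row 2 → {R,S} = (Q, 351) ✓
U=e: rows 3, 8 → {R,S} = (P, 340), (P, 340) ✓
U=i: rows 4, 7, 11, 13 → {R,S} takes values {(Q, 339), (S, 343), (N, 348), (Q, 341)} — violation
U=q: rows 5, 15 → {R,S} = (M, 351), (M, 351) ✓
U=l: row 6 → {R,S} = (X, 339) ✓
U=n: row 10 → {R,S} = (T, 350) ✓
U=j: row 14 → {R,S} = (T, 357) ✓
The only U value with inconsistent RHS is U=i.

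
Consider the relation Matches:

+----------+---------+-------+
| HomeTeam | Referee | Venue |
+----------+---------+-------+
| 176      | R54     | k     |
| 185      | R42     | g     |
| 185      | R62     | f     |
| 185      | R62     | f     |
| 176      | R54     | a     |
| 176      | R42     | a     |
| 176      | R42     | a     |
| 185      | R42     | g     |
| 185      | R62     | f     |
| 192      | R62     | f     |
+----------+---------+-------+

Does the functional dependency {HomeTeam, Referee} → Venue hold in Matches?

(HomeTeam=176, Referee=R54): 2 rows → Venue takes values {k, a} — violation
(HomeTeam=185, Referee=R42): 2 rows → Venue = g, g ✓
(HomeTeam=185, Referee=R62): 3 rows → Venue = f, f, f ✓
(HomeTeam=176, Referee=R42): 2 rows → Venue = a, a ✓
(HomeTeam=192, Referee=R62): 1 row → Venue = f ✓
Two rows agree on {HomeTeam, Referee} but differ on Venue, so {HomeTeam, Referee} → Venue does not hold.

No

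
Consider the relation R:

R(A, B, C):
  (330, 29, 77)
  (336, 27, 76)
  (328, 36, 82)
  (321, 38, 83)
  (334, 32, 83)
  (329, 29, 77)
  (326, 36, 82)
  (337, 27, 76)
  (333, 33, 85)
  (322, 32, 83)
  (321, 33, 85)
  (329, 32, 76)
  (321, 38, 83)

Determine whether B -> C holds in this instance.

No

B=29: 2 rows → C = 77, 77 ✓
B=27: 2 rows → C = 76, 76 ✓
B=36: 2 rows → C = 82, 82 ✓
B=38: 2 rows → C = 83, 83 ✓
B=32: 3 rows → C takes values {83, 76} — violation
B=33: 2 rows → C = 85, 85 ✓
Two rows agree on B but differ on C, so B -> C does not hold.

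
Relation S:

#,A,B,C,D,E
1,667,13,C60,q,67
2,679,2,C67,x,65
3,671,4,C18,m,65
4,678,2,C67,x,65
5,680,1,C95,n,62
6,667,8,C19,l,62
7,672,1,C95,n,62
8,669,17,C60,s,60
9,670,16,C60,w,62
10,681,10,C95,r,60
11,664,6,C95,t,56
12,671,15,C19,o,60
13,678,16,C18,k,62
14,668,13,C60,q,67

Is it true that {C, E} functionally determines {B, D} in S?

(C=C60, E=67): rows 1, 14 → {B,D} = (13, q), (13, q) ✓
(C=C67, E=65): rows 2, 4 → {B,D} = (2, x), (2, x) ✓
(C=C18, E=65): row 3 → {B,D} = (4, m) ✓
(C=C95, E=62): rows 5, 7 → {B,D} = (1, n), (1, n) ✓
(C=C19, E=62): row 6 → {B,D} = (8, l) ✓
(C=C60, E=60): row 8 → {B,D} = (17, s) ✓
(C=C60, E=62): row 9 → {B,D} = (16, w) ✓
(C=C95, E=60): row 10 → {B,D} = (10, r) ✓
(C=C95, E=56): row 11 → {B,D} = (6, t) ✓
(C=C19, E=60): row 12 → {B,D} = (15, o) ✓
(C=C18, E=62): row 13 → {B,D} = (16, k) ✓
Every {C, E} value is associated with a single {B, D} value, so {C, E} -> {B, D} holds.

Yes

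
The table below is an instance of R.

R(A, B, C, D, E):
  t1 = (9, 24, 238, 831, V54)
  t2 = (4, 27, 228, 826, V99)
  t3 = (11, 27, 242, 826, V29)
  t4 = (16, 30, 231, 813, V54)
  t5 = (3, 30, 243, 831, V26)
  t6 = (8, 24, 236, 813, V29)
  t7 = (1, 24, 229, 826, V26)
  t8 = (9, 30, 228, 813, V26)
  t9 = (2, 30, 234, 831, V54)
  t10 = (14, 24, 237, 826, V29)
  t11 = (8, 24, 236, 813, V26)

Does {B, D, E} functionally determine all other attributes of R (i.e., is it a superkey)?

Yes

All 11 rows have distinct {B, D, E} values, so {B, D, E} → (all attributes) holds and {B, D, E} is a superkey.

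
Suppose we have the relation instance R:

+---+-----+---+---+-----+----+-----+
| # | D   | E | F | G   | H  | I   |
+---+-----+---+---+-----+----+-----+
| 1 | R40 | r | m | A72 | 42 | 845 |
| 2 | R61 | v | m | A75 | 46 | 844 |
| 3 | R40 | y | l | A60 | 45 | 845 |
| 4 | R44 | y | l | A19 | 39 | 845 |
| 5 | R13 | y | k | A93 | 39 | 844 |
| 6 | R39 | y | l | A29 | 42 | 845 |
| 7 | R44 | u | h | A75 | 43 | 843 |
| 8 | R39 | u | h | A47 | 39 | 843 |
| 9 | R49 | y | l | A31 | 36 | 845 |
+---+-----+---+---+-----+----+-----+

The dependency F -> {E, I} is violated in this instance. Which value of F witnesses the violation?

F=m: rows 1, 2 → {E,I} takes values {(r, 845), (v, 844)} — violation
F=l: rows 3, 4, 6, 9 → {E,I} = (y, 845), (y, 845), (y, 845), (y, 845) ✓
F=k: row 5 → {E,I} = (y, 844) ✓
F=h: rows 7, 8 → {E,I} = (u, 843), (u, 843) ✓
The only F value with inconsistent RHS is F=m.

m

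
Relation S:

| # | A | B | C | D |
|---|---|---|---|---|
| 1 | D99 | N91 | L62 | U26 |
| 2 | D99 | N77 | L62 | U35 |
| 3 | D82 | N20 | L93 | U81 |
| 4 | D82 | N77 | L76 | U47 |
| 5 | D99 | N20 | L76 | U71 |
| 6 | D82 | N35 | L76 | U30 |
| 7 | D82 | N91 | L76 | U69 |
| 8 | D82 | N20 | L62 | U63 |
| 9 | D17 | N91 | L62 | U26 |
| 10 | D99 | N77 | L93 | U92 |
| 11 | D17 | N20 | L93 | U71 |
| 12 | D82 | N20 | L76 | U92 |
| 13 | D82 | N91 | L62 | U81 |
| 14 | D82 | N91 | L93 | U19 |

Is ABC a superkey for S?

Yes

All 14 rows have distinct ABC values, so ABC → (all attributes) holds and ABC is a superkey.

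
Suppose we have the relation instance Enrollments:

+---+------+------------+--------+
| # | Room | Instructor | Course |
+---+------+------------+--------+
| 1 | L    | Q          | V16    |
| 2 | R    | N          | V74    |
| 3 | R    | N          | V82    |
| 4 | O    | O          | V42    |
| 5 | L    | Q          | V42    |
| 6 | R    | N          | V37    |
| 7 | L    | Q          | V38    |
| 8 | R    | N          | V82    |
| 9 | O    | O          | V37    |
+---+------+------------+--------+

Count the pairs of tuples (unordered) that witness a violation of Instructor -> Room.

Instructor=Q: all 3 rows agree on Room — 0 pairs.
Instructor=N: all 4 rows agree on Room — 0 pairs.
Instructor=O: all 2 rows agree on Room — 0 pairs.

0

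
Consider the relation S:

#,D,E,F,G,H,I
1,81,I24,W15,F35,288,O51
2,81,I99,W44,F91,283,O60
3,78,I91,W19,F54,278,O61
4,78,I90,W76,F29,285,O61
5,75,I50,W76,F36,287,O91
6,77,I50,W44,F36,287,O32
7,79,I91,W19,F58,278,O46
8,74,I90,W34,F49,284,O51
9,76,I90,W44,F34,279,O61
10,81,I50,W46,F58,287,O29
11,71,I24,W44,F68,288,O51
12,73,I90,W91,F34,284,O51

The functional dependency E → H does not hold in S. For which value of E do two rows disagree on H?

E=I24: rows 1, 11 → H = 288, 288 ✓
E=I99: row 2 → H = 283 ✓
E=I91: rows 3, 7 → H = 278, 278 ✓
E=I90: rows 4, 8, 9, 12 → H takes values {285, 284, 279} — violation
E=I50: rows 5, 6, 10 → H = 287, 287, 287 ✓
The only E value with inconsistent H is E=I90.

I90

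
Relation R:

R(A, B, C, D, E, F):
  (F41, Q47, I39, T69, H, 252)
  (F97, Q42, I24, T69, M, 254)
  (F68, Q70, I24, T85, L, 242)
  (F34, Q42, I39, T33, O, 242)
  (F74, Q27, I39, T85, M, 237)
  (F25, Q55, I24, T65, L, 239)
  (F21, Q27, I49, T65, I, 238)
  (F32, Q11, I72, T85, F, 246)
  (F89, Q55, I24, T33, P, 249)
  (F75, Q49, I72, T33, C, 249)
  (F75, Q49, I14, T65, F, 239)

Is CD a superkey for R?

Yes

All 11 rows have distinct CD values, so CD → (all attributes) holds and CD is a superkey.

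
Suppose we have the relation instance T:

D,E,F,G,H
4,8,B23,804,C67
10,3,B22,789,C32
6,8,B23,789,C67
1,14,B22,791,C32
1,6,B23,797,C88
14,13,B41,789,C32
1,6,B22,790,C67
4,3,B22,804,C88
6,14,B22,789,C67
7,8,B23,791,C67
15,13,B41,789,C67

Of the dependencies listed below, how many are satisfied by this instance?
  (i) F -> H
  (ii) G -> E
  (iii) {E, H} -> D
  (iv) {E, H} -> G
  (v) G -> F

(i) F -> H: F=B23: 4 rows → H takes values {C67, C88} — violation; F=B22: 5 rows → H takes values {C32, C67, C88} — violation; F=B41: 2 rows → H takes values {C32, C67} — violation — fails.
(ii) G -> E: G=804: 2 rows → E takes values {8, 3} — violation; G=789: 5 rows → E takes values {3, 8, 13, 14} — violation; G=791: 2 rows → E takes values {14, 8} — violation — fails.
(iii) {E, H} -> D: (E=8, H=C67): 3 rows → D takes values {4, 6, 7} — violation — fails.
(iv) {E, H} -> G: (E=8, H=C67): 3 rows → G takes values {804, 789, 791} — violation — fails.
(v) G -> F: G=804: 2 rows → F takes values {B23, B22} — violation; G=789: 5 rows → F takes values {B22, B23, B41} — violation; G=791: 2 rows → F takes values {B22, B23} — violation — fails.
None of the 5 dependencies hold.

0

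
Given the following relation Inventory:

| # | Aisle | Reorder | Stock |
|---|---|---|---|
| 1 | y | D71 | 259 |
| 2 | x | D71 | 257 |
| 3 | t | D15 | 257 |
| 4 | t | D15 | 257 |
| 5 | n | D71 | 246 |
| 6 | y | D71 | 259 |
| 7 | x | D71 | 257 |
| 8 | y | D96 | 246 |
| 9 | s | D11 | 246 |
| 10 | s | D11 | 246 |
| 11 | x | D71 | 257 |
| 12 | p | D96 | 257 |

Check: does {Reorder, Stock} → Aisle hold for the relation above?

(Reorder=D71, Stock=259): rows 1, 6 → Aisle = y, y ✓
(Reorder=D71, Stock=257): rows 2, 7, 11 → Aisle = x, x, x ✓
(Reorder=D15, Stock=257): rows 3, 4 → Aisle = t, t ✓
(Reorder=D71, Stock=246): row 5 → Aisle = n ✓
(Reorder=D96, Stock=246): row 8 → Aisle = y ✓
(Reorder=D11, Stock=246): rows 9, 10 → Aisle = s, s ✓
(Reorder=D96, Stock=257): row 12 → Aisle = p ✓
Every {Reorder, Stock} value is associated with a single Aisle value, so {Reorder, Stock} → Aisle holds.

Yes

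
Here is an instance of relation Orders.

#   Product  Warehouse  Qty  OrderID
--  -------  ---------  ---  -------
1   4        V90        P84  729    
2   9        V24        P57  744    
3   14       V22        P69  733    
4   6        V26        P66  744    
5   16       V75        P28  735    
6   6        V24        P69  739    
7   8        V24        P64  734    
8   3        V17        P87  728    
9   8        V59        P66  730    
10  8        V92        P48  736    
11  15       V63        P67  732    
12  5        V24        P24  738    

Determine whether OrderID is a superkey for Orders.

No

Rows 2 and 4 have the same OrderID value OrderID=744 but are distinct tuples, so OrderID does not determine every attribute — not a superkey.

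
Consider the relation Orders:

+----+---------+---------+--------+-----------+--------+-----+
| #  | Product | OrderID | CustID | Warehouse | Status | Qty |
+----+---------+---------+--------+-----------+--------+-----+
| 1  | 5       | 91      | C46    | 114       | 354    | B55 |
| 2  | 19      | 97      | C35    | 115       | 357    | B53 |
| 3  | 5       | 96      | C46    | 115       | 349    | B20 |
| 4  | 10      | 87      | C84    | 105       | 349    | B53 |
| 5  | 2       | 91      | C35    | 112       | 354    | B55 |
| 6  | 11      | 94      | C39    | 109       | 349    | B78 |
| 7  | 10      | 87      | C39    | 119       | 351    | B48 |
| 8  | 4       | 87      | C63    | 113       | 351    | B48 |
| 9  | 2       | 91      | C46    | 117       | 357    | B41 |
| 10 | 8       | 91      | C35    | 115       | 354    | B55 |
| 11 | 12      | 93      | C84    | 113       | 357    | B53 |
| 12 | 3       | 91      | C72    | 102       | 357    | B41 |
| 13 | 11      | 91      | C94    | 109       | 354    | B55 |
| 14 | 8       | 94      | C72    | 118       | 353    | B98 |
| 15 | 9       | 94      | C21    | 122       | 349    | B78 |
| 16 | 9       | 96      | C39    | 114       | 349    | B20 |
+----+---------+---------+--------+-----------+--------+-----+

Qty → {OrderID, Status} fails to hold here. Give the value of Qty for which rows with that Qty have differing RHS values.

B53

Qty=B55: rows 1, 5, 10, 13 → {OrderID,Status} = (91, 354), (91, 354), (91, 354), (91, 354) ✓
Qty=B53: rows 2, 4, 11 → {OrderID,Status} takes values {(97, 357), (87, 349), (93, 357)} — violation
Qty=B20: rows 3, 16 → {OrderID,Status} = (96, 349), (96, 349) ✓
Qty=B78: rows 6, 15 → {OrderID,Status} = (94, 349), (94, 349) ✓
Qty=B48: rows 7, 8 → {OrderID,Status} = (87, 351), (87, 351) ✓
Qty=B41: rows 9, 12 → {OrderID,Status} = (91, 357), (91, 357) ✓
Qty=B98: row 14 → {OrderID,Status} = (94, 353) ✓
The only Qty value with inconsistent RHS is Qty=B53.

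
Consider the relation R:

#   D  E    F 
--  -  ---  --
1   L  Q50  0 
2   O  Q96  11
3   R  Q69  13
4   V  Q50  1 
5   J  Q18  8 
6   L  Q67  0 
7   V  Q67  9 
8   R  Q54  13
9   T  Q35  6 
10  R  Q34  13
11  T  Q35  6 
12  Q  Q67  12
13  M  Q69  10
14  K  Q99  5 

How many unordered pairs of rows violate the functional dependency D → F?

D=L: all 2 rows agree on F — 0 pairs.
D=R: all 3 rows agree on F — 0 pairs.
D=V: violating pairs (4,7) — 1 pair.
D=T: all 2 rows agree on F — 0 pairs.

1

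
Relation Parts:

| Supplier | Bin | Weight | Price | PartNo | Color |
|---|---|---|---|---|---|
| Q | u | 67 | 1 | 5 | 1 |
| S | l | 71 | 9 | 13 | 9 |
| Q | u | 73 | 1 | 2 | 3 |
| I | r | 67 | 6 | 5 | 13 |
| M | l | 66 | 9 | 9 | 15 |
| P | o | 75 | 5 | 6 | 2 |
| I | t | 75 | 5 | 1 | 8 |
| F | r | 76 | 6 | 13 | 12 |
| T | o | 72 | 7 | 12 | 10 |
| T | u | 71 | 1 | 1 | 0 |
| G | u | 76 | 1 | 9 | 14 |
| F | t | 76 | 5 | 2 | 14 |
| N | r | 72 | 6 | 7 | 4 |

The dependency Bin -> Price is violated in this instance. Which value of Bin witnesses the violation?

o

Bin=u: 4 rows → Price = 1, 1, 1, 1 ✓
Bin=l: 2 rows → Price = 9, 9 ✓
Bin=r: 3 rows → Price = 6, 6, 6 ✓
Bin=o: 2 rows → Price takes values {5, 7} — violation
Bin=t: 2 rows → Price = 5, 5 ✓
The only Bin value with inconsistent Price is Bin=o.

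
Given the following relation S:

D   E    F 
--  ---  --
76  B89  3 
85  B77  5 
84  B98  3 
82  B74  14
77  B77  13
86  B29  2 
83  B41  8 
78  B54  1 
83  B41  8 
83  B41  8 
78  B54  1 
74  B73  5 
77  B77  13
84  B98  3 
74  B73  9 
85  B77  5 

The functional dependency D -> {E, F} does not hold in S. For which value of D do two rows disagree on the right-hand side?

74

D=76: 1 row → {E,F} = (B89, 3) ✓
D=85: 2 rows → {E,F} = (B77, 5), (B77, 5) ✓
D=84: 2 rows → {E,F} = (B98, 3), (B98, 3) ✓
D=82: 1 row → {E,F} = (B74, 14) ✓
D=77: 2 rows → {E,F} = (B77, 13), (B77, 13) ✓
D=86: 1 row → {E,F} = (B29, 2) ✓
D=83: 3 rows → {E,F} = (B41, 8), (B41, 8), (B41, 8) ✓
D=78: 2 rows → {E,F} = (B54, 1), (B54, 1) ✓
D=74: 2 rows → {E,F} takes values {(B73, 5), (B73, 9)} — violation
The only D value with inconsistent RHS is D=74.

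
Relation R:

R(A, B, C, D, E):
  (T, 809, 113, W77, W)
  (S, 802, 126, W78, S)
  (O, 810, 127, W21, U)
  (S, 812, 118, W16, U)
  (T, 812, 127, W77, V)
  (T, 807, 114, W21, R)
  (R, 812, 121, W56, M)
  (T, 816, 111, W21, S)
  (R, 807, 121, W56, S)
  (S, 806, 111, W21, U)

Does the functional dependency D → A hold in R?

No

D=W77: 2 rows → A = T, T ✓
D=W78: 1 row → A = S ✓
D=W21: 4 rows → A takes values {O, T, S} — violation
D=W16: 1 row → A = S ✓
D=W56: 2 rows → A = R, R ✓
Two rows agree on D but differ on A, so D → A does not hold.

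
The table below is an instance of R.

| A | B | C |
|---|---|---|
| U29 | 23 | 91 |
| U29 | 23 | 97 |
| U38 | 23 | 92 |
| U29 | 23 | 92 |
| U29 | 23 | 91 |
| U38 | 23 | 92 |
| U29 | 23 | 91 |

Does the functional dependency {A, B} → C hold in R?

(A=U29, B=23): 5 rows → C takes values {91, 97, 92} — violation
(A=U38, B=23): 2 rows → C = 92, 92 ✓
Two rows agree on {A, B} but differ on C, so {A, B} → C does not hold.

No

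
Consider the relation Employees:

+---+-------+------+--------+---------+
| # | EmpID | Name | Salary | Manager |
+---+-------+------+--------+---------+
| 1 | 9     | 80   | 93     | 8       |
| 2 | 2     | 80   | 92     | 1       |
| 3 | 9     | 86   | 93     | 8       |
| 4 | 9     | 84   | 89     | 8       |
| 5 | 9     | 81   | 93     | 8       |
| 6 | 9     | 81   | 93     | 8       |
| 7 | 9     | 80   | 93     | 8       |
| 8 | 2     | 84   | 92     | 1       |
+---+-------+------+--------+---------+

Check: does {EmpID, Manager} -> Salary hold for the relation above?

(EmpID=9, Manager=8): rows 1, 3, 4, 5, 6, 7 → Salary takes values {93, 89} — violation
(EmpID=2, Manager=1): rows 2, 8 → Salary = 92, 92 ✓
Two rows agree on {EmpID, Manager} but differ on Salary, so {EmpID, Manager} -> Salary does not hold.

No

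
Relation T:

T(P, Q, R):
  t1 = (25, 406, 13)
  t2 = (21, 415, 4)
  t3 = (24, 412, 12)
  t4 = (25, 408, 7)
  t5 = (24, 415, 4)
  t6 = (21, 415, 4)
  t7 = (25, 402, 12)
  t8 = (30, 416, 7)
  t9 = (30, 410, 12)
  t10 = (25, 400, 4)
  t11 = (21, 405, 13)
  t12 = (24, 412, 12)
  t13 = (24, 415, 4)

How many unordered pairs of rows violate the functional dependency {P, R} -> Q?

0

(P=21, R=4): all 2 rows agree on Q — 0 pairs.
(P=24, R=12): all 2 rows agree on Q — 0 pairs.
(P=24, R=4): all 2 rows agree on Q — 0 pairs.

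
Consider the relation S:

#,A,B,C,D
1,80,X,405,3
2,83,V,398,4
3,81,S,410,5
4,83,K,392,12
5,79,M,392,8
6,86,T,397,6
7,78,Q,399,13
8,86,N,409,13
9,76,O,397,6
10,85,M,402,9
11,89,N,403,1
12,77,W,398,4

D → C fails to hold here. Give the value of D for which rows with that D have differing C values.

D=3: row 1 → C = 405 ✓
D=4: rows 2, 12 → C = 398, 398 ✓
D=5: row 3 → C = 410 ✓
D=12: row 4 → C = 392 ✓
D=8: row 5 → C = 392 ✓
D=6: rows 6, 9 → C = 397, 397 ✓
D=13: rows 7, 8 → C takes values {399, 409} — violation
D=9: row 10 → C = 402 ✓
D=1: row 11 → C = 403 ✓
The only D value with inconsistent C is D=13.

13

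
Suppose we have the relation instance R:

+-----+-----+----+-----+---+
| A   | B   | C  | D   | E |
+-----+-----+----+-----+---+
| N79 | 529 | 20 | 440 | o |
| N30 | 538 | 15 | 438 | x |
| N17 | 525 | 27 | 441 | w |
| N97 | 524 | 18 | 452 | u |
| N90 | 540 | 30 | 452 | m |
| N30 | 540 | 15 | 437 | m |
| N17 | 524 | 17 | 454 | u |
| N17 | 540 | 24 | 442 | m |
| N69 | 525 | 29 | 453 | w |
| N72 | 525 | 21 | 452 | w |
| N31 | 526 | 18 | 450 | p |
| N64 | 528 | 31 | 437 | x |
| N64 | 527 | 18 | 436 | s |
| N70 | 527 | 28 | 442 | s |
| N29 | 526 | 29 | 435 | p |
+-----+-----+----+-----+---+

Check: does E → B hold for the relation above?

E=o: 1 row → B = 529 ✓
E=x: 2 rows → B takes values {538, 528} — violation
E=w: 3 rows → B = 525, 525, 525 ✓
E=u: 2 rows → B = 524, 524 ✓
E=m: 3 rows → B = 540, 540, 540 ✓
E=p: 2 rows → B = 526, 526 ✓
E=s: 2 rows → B = 527, 527 ✓
Two rows agree on E but differ on B, so E → B does not hold.

No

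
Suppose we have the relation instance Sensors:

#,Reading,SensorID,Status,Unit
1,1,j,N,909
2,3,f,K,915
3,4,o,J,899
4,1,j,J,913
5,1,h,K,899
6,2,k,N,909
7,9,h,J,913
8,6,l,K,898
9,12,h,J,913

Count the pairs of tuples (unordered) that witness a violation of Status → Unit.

Status=N: all 2 rows agree on Unit — 0 pairs.
Status=K: violating pairs (2,5), (2,8), (5,8) — 3 pairs.
Status=J: violating pairs (3,4), (3,7), (3,9) — 3 pairs.

6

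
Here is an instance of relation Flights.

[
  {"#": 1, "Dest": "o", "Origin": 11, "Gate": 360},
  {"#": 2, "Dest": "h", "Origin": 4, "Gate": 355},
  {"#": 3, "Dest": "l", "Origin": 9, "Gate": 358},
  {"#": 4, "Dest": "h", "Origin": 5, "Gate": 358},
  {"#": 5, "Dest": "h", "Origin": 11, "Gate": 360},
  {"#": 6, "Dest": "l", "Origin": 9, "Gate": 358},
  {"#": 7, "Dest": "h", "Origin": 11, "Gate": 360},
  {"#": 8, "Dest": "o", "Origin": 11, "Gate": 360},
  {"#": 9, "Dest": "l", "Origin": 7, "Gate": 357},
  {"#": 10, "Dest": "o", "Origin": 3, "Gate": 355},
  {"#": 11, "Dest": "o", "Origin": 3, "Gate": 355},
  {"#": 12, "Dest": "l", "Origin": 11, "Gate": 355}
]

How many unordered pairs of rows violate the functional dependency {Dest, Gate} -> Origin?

(Dest=o, Gate=360): all 2 rows agree on Origin — 0 pairs.
(Dest=l, Gate=358): all 2 rows agree on Origin — 0 pairs.
(Dest=h, Gate=360): all 2 rows agree on Origin — 0 pairs.
(Dest=o, Gate=355): all 2 rows agree on Origin — 0 pairs.

0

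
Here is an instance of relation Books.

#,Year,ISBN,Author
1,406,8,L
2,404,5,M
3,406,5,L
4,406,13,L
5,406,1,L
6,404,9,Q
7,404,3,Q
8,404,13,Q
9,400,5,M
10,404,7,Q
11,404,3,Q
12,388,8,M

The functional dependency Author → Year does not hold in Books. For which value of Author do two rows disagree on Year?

Author=L: rows 1, 3, 4, 5 → Year = 406, 406, 406, 406 ✓
Author=M: rows 2, 9, 12 → Year takes values {404, 400, 388} — violation
Author=Q: rows 6, 7, 8, 10, 11 → Year = 404, 404, 404, 404, 404 ✓
The only Author value with inconsistent Year is Author=M.

M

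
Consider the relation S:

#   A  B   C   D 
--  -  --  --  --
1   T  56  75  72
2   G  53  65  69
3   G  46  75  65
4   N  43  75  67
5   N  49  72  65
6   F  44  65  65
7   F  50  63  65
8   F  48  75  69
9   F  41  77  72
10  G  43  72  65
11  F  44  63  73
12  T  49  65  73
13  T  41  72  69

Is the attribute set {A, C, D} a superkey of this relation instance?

Yes

All 13 rows have distinct {A, C, D} values, so {A, C, D} → (all attributes) holds and {A, C, D} is a superkey.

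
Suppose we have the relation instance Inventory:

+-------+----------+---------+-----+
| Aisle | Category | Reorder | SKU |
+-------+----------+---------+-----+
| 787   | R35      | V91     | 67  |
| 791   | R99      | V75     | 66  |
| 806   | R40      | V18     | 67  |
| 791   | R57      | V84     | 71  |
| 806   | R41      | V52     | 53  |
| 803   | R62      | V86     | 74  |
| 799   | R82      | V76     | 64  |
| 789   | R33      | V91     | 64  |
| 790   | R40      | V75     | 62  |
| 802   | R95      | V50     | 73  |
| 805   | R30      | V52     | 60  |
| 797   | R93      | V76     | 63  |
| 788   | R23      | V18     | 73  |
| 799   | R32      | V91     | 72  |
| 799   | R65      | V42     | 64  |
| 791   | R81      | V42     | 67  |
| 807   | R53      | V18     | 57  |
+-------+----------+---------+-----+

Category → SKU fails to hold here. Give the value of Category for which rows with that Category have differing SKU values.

R40

Category=R35: 1 row → SKU = 67 ✓
Category=R99: 1 row → SKU = 66 ✓
Category=R40: 2 rows → SKU takes values {67, 62} — violation
Category=R57: 1 row → SKU = 71 ✓
Category=R41: 1 row → SKU = 53 ✓
Category=R62: 1 row → SKU = 74 ✓
Category=R82: 1 row → SKU = 64 ✓
Category=R33: 1 row → SKU = 64 ✓
Category=R95: 1 row → SKU = 73 ✓
Category=R30: 1 row → SKU = 60 ✓
Category=R93: 1 row → SKU = 63 ✓
Category=R23: 1 row → SKU = 73 ✓
Category=R32: 1 row → SKU = 72 ✓
Category=R65: 1 row → SKU = 64 ✓
Category=R81: 1 row → SKU = 67 ✓
Category=R53: 1 row → SKU = 57 ✓
The only Category value with inconsistent SKU is Category=R40.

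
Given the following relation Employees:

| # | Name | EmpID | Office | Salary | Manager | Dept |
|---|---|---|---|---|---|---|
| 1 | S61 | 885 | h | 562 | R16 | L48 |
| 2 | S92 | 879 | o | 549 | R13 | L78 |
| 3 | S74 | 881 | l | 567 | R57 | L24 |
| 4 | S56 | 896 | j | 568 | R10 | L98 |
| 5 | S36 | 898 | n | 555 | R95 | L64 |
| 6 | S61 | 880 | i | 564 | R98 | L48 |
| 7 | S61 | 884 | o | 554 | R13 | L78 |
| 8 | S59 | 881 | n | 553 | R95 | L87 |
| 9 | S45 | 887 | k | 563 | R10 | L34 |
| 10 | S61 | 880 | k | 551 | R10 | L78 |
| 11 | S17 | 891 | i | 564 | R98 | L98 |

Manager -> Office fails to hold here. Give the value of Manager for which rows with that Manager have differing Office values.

Manager=R16: row 1 → Office = h ✓
Manager=R13: rows 2, 7 → Office = o, o ✓
Manager=R57: row 3 → Office = l ✓
Manager=R10: rows 4, 9, 10 → Office takes values {j, k} — violation
Manager=R95: rows 5, 8 → Office = n, n ✓
Manager=R98: rows 6, 11 → Office = i, i ✓
The only Manager value with inconsistent Office is Manager=R10.

R10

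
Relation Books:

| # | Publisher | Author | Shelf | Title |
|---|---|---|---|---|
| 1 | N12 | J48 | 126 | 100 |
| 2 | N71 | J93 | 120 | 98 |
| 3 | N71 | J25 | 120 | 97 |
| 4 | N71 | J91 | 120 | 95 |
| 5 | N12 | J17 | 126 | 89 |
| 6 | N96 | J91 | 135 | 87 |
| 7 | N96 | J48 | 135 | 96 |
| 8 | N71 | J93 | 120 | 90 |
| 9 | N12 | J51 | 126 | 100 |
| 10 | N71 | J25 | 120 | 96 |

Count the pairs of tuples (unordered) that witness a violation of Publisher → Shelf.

0

Publisher=N12: all 3 rows agree on Shelf — 0 pairs.
Publisher=N71: all 5 rows agree on Shelf — 0 pairs.
Publisher=N96: all 2 rows agree on Shelf — 0 pairs.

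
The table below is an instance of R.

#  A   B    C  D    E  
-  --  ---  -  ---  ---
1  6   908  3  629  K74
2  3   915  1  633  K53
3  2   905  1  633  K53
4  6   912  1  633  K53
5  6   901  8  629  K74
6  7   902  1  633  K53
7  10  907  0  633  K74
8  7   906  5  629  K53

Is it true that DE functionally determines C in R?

No

(D=629, E=K74): rows 1, 5 → C takes values {3, 8} — violation
(D=633, E=K53): rows 2, 3, 4, 6 → C = 1, 1, 1, 1 ✓
(D=633, E=K74): row 7 → C = 0 ✓
(D=629, E=K53): row 8 → C = 5 ✓
Two rows agree on DE but differ on C, so DE -> C does not hold.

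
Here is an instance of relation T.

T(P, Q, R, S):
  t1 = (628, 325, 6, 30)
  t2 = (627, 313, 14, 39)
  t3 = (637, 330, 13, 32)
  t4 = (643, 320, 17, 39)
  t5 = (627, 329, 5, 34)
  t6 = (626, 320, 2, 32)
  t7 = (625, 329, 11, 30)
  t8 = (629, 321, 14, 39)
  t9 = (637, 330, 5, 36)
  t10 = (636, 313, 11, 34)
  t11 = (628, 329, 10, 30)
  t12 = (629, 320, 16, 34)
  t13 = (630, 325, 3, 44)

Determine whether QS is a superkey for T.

No

Rows 7 and 11 have the same QS value (Q=329, S=30) but are distinct tuples, so QS does not determine every attribute — not a superkey.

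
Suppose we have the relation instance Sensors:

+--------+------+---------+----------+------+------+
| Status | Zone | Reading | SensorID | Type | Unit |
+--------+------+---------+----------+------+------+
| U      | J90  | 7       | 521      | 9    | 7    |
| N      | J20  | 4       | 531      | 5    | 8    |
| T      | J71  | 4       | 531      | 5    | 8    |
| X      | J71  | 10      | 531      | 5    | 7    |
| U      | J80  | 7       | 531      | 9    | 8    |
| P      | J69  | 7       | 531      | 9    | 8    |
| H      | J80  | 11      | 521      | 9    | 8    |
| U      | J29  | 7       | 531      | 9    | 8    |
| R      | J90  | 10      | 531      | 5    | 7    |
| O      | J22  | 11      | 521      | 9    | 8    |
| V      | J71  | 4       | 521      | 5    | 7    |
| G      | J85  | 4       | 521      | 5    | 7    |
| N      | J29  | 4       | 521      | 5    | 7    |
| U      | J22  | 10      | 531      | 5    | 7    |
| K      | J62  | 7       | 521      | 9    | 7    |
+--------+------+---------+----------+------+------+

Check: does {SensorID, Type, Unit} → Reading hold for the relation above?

Yes

(SensorID=521, Type=9, Unit=7): 2 rows → Reading = 7, 7 ✓
(SensorID=531, Type=5, Unit=8): 2 rows → Reading = 4, 4 ✓
(SensorID=531, Type=5, Unit=7): 3 rows → Reading = 10, 10, 10 ✓
(SensorID=531, Type=9, Unit=8): 3 rows → Reading = 7, 7, 7 ✓
(SensorID=521, Type=9, Unit=8): 2 rows → Reading = 11, 11 ✓
(SensorID=521, Type=5, Unit=7): 3 rows → Reading = 4, 4, 4 ✓
Every {SensorID, Type, Unit} value is associated with a single Reading value, so {SensorID, Type, Unit} → Reading holds.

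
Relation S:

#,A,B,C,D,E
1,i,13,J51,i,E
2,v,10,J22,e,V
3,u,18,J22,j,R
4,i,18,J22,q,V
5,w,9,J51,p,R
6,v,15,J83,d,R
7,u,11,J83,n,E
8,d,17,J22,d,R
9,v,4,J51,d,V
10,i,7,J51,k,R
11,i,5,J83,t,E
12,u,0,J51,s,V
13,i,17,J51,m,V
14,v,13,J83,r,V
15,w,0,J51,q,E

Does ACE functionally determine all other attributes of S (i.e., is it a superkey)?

Yes

All 15 rows have distinct ACE values, so ACE → (all attributes) holds and ACE is a superkey.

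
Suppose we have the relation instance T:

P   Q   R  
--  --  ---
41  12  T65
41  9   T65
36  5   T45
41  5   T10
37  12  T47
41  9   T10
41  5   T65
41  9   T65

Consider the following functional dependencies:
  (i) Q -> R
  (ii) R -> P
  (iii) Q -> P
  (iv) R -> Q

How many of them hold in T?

(i) Q -> R: Q=12: 2 rows → R takes values {T65, T47} — violation; Q=9: 3 rows → R takes values {T65, T10} — violation; Q=5: 3 rows → R takes values {T45, T10, T65} — violation — fails.
(ii) R -> P: every LHS value maps to a single RHS value — holds.
(iii) Q -> P: Q=12: 2 rows → P takes values {41, 37} — violation; Q=5: 3 rows → P takes values {36, 41} — violation — fails.
(iv) R -> Q: R=T65: 4 rows → Q takes values {12, 9, 5} — violation; R=T10: 2 rows → Q takes values {5, 9} — violation — fails.
1 of the 4 dependencies holds.

1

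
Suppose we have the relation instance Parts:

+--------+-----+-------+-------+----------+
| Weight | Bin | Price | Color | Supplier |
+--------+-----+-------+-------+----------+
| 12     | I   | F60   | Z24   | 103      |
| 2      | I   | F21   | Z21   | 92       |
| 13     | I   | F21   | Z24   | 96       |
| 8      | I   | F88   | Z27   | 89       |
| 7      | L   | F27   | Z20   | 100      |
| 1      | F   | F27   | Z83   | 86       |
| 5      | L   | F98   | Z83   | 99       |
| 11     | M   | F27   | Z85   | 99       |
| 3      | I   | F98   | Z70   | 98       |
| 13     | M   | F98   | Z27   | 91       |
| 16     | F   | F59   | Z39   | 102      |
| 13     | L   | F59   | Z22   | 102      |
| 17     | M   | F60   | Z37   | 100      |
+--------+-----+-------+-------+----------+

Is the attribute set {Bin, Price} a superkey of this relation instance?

No

Two distinct rows share (Bin=I, Price=F21), so {Bin, Price} does not determine every attribute — not a superkey.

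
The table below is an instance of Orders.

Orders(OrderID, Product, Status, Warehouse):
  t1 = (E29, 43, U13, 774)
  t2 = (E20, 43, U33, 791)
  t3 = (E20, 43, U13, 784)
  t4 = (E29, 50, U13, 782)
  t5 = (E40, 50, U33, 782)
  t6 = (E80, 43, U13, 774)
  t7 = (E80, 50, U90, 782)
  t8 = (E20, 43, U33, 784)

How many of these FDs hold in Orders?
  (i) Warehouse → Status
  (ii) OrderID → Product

(i) Warehouse → Status: Warehouse=784: rows 3, 8 → Status takes values {U13, U33} — violation; Warehouse=782: rows 4, 5, 7 → Status takes values {U13, U33, U90} — violation — fails.
(ii) OrderID → Product: OrderID=E29: rows 1, 4 → Product takes values {43, 50} — violation; OrderID=E80: rows 6, 7 → Product takes values {43, 50} — violation — fails.
None of the 2 dependencies hold.

0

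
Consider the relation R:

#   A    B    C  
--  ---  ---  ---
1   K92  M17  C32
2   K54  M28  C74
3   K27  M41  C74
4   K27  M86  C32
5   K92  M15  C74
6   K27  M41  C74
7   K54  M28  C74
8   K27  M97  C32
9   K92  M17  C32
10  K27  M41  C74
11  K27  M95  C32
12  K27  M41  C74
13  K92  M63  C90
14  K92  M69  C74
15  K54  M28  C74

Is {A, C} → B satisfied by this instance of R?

No

(A=K92, C=C32): rows 1, 9 → B = M17, M17 ✓
(A=K54, C=C74): rows 2, 7, 15 → B = M28, M28, M28 ✓
(A=K27, C=C74): rows 3, 6, 10, 12 → B = M41, M41, M41, M41 ✓
(A=K27, C=C32): rows 4, 8, 11 → B takes values {M86, M97, M95} — violation
(A=K92, C=C74): rows 5, 14 → B takes values {M15, M69} — violation
(A=K92, C=C90): row 13 → B = M63 ✓
Two rows agree on {A, C} but differ on B, so {A, C} → B does not hold.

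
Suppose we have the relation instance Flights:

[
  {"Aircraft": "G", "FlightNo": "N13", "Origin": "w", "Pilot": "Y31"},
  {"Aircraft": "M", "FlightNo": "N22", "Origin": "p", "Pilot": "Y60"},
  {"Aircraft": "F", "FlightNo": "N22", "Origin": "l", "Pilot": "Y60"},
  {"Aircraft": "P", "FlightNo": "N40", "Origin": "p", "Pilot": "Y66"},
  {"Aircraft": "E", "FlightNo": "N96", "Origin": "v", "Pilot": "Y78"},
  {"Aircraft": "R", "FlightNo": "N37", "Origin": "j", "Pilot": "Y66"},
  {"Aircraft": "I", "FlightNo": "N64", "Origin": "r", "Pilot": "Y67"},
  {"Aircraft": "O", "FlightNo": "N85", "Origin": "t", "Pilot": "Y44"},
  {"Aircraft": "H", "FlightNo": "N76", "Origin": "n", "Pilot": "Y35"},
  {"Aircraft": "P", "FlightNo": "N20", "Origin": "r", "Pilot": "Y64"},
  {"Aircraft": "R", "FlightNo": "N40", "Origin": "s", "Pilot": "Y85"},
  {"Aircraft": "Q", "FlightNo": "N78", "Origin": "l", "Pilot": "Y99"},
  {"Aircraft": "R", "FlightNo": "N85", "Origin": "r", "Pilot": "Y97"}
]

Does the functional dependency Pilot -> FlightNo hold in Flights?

Pilot=Y31: 1 row → FlightNo = N13 ✓
Pilot=Y60: 2 rows → FlightNo = N22, N22 ✓
Pilot=Y66: 2 rows → FlightNo takes values {N40, N37} — violation
Pilot=Y78: 1 row → FlightNo = N96 ✓
Pilot=Y67: 1 row → FlightNo = N64 ✓
Pilot=Y44: 1 row → FlightNo = N85 ✓
Pilot=Y35: 1 row → FlightNo = N76 ✓
Pilot=Y64: 1 row → FlightNo = N20 ✓
Pilot=Y85: 1 row → FlightNo = N40 ✓
Pilot=Y99: 1 row → FlightNo = N78 ✓
Pilot=Y97: 1 row → FlightNo = N85 ✓
Two rows agree on Pilot but differ on FlightNo, so Pilot -> FlightNo does not hold.

No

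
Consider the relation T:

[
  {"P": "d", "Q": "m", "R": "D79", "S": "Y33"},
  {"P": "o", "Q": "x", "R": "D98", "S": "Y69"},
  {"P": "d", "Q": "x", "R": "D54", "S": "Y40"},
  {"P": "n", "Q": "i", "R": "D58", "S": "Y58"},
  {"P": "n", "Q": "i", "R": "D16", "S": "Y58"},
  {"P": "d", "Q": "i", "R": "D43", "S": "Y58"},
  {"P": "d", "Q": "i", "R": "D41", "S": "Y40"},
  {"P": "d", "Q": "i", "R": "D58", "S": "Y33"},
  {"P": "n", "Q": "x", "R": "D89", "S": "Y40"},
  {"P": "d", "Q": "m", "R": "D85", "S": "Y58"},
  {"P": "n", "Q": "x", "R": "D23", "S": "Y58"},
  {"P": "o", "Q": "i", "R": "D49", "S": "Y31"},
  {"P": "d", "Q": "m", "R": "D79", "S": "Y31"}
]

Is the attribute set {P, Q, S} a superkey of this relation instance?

No

Two distinct rows share (P=n, Q=i, S=Y58), so {P, Q, S} does not determine every attribute — not a superkey.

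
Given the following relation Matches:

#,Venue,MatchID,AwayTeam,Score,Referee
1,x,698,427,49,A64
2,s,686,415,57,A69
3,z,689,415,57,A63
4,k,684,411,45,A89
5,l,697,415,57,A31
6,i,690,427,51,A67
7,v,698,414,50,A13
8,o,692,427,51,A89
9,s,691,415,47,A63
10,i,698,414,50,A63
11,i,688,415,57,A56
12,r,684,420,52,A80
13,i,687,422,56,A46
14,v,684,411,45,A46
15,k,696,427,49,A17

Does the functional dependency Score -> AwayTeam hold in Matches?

Yes

Score=49: rows 1, 15 → AwayTeam = 427, 427 ✓
Score=57: rows 2, 3, 5, 11 → AwayTeam = 415, 415, 415, 415 ✓
Score=45: rows 4, 14 → AwayTeam = 411, 411 ✓
Score=51: rows 6, 8 → AwayTeam = 427, 427 ✓
Score=50: rows 7, 10 → AwayTeam = 414, 414 ✓
Score=47: row 9 → AwayTeam = 415 ✓
Score=52: row 12 → AwayTeam = 420 ✓
Score=56: row 13 → AwayTeam = 422 ✓
Every Score value is associated with a single AwayTeam value, so Score -> AwayTeam holds.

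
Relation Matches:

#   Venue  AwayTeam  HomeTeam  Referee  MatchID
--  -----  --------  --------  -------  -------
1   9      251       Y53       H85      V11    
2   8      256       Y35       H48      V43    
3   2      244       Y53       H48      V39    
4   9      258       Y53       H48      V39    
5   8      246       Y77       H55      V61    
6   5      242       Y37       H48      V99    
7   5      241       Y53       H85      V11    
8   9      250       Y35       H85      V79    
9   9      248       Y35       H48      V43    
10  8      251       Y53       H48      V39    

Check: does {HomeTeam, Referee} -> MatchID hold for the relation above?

(HomeTeam=Y53, Referee=H85): rows 1, 7 → MatchID = V11, V11 ✓
(HomeTeam=Y35, Referee=H48): rows 2, 9 → MatchID = V43, V43 ✓
(HomeTeam=Y53, Referee=H48): rows 3, 4, 10 → MatchID = V39, V39, V39 ✓
(HomeTeam=Y77, Referee=H55): row 5 → MatchID = V61 ✓
(HomeTeam=Y37, Referee=H48): row 6 → MatchID = V99 ✓
(HomeTeam=Y35, Referee=H85): row 8 → MatchID = V79 ✓
Every {HomeTeam, Referee} value is associated with a single MatchID value, so {HomeTeam, Referee} -> MatchID holds.

Yes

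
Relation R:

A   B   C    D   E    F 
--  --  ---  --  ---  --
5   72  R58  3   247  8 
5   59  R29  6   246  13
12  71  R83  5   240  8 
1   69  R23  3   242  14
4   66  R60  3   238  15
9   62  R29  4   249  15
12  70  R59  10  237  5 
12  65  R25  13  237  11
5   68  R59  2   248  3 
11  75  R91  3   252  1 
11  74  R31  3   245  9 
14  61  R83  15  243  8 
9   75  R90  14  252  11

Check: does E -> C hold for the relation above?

E=247: 1 row → C = R58 ✓
E=246: 1 row → C = R29 ✓
E=240: 1 row → C = R83 ✓
E=242: 1 row → C = R23 ✓
E=238: 1 row → C = R60 ✓
E=249: 1 row → C = R29 ✓
E=237: 2 rows → C takes values {R59, R25} — violation
E=248: 1 row → C = R59 ✓
E=252: 2 rows → C takes values {R91, R90} — violation
E=245: 1 row → C = R31 ✓
E=243: 1 row → C = R83 ✓
Two rows agree on E but differ on C, so E -> C does not hold.

No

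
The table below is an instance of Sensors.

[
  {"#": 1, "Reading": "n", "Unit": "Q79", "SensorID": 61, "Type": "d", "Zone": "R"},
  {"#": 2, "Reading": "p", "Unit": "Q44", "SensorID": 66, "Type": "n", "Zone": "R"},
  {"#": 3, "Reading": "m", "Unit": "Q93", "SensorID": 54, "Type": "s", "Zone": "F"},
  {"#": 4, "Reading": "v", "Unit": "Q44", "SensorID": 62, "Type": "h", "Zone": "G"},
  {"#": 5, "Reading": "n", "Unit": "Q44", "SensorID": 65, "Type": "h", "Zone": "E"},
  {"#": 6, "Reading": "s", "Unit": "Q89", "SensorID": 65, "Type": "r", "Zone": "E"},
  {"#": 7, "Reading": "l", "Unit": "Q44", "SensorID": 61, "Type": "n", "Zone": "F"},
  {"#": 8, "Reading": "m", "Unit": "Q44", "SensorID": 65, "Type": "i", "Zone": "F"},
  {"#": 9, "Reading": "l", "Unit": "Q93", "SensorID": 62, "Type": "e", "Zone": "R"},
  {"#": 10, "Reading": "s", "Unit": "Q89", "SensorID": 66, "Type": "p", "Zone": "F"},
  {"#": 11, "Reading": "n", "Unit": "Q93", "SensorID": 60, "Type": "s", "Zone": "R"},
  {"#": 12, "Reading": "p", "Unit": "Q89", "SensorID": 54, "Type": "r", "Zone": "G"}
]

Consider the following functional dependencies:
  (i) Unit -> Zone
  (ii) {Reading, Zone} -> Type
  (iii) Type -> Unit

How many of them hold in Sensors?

1

(i) Unit -> Zone: Unit=Q44: rows 2, 4, 5, 7, 8 → Zone takes values {R, G, E, F} — violation; Unit=Q93: rows 3, 9, 11 → Zone takes values {F, R} — violation; Unit=Q89: rows 6, 10, 12 → Zone takes values {E, F, G} — violation — fails.
(ii) {Reading, Zone} -> Type: (Reading=n, Zone=R): rows 1, 11 → Type takes values {d, s} — violation; (Reading=m, Zone=F): rows 3, 8 → Type takes values {s, i} — violation — fails.
(iii) Type -> Unit: every LHS value maps to a single RHS value — holds.
1 of the 3 dependencies holds.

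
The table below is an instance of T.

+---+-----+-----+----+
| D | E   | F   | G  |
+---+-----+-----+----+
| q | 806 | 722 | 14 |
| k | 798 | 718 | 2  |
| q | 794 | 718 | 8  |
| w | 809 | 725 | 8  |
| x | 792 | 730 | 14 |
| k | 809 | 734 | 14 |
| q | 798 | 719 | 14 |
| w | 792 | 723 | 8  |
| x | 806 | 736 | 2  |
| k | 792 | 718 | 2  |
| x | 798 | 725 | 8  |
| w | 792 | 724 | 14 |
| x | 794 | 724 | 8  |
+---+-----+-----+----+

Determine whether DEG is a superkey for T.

All 13 rows have distinct DEG values, so DEG → (all attributes) holds and DEG is a superkey.

Yes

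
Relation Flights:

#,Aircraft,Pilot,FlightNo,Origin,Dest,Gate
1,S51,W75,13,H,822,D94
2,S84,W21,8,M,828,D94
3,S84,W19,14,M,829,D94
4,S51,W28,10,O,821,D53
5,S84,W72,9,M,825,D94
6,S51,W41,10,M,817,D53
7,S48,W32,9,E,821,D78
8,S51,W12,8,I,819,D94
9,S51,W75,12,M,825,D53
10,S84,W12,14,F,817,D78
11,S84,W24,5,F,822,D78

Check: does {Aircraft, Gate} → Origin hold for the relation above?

(Aircraft=S51, Gate=D94): rows 1, 8 → Origin takes values {H, I} — violation
(Aircraft=S84, Gate=D94): rows 2, 3, 5 → Origin = M, M, M ✓
(Aircraft=S51, Gate=D53): rows 4, 6, 9 → Origin takes values {O, M} — violation
(Aircraft=S48, Gate=D78): row 7 → Origin = E ✓
(Aircraft=S84, Gate=D78): rows 10, 11 → Origin = F, F ✓
Two rows agree on {Aircraft, Gate} but differ on Origin, so {Aircraft, Gate} → Origin does not hold.

No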